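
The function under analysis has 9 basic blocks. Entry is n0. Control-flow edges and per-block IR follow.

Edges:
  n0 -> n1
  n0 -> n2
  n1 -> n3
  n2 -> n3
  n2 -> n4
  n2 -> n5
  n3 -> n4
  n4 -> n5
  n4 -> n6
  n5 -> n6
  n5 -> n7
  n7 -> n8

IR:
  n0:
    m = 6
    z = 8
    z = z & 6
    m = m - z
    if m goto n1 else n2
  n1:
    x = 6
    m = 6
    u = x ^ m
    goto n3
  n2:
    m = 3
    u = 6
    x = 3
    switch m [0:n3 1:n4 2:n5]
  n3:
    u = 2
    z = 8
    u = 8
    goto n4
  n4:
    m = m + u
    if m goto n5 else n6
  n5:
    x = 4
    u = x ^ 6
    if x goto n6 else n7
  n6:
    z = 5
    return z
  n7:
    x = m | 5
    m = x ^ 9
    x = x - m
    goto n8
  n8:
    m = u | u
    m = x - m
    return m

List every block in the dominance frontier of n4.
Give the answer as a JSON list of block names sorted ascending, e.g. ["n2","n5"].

idom tree: n1←n0 n2←n0 n3←n0 n4←n0 n5←n0 n6←n0 n7←n5 n8←n7
Dom at joins:
  n3: preds {n1,n2}: {n0,n1} ∩ {n0,n2} = {n0}; idom=n0
  n4: preds {n2,n3}: {n0,n2} ∩ {n0,n3} = {n0}; idom=n0
  n5: preds {n2,n4}: {n0,n2} ∩ {n0,n4} = {n0}; idom=n0
  n6: preds {n4,n5}: {n0,n4} ∩ {n0,n5} = {n0}; idom=n0

DF walk-up:
  join n3 pred n1: n1 stop@n0
  join n3 pred n2: n2 stop@n0
  join n4 pred n2: n2 stop@n0
  join n4 pred n3: n3 stop@n0
  join n5 pred n2: n2 stop@n0
  join n5 pred n4: n4 stop@n0
  join n6 pred n4: n4 stop@n0
  join n6 pred n5: n5 stop@n0
  n0: DF=∅
  n1: DF={n3}
  n2: DF={n3,n4,n5}
  n3: DF={n4}
  n4: DF={n5,n6}
  n5: DF={n6}
  n6: DF=∅
  n7: DF=∅
  n8: DF=∅

DF(n4) = ["n5", "n6"]

Answer: ["n5", "n6"]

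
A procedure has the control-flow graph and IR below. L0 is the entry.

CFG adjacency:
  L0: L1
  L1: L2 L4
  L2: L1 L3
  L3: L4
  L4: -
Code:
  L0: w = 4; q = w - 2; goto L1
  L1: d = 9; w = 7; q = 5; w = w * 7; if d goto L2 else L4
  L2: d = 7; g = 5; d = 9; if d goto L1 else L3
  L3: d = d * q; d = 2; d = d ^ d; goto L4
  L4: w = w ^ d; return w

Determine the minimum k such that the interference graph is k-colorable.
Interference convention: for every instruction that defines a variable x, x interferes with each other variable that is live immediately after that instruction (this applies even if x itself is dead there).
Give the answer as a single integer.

Answer: 3

Derivation:
Per-block:
  L0: {q,w} / ∅
  L1: {d,q,w} / ∅
  L2: {d,g} / ∅
  L3: {d} / {d,q}
  L4: {w} / {d,w}

Liveness:
  L0 li=∅ lo=∅
  L1 li=∅ lo={d,q,w}
  L2 li={q,w} lo={d,q,w}
  L3 li={d,q,w} lo={d,w}
  L4 li={d,w} lo=∅

Conflict graph:
  d: {q,w}
  g: {q,w}
  q: {d,g,w}
  w: {d,g,q}

Registers:
  {d,q,w} pairwise interfere (3-clique) ⇒ χ ≥ 3
  3-colouring: c0={q}  c1={w}  c2={d,g}
  χ = 3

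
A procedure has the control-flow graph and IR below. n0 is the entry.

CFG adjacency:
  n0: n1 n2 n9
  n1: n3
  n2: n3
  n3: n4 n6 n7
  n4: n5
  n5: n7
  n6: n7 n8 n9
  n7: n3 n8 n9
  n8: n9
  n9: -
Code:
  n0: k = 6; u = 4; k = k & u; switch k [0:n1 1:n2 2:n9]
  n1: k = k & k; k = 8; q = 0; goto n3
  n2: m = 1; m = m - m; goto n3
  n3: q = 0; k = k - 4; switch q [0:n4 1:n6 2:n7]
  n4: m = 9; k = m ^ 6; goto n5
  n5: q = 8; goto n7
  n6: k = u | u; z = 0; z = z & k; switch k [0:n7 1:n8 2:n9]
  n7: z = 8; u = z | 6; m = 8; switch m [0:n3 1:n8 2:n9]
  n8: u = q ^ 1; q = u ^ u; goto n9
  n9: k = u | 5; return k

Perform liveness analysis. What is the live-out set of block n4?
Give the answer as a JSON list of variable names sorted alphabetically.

Per-block:
  n0 def {k,u} use ∅
  n1 def {k,q} use {k}
  n2 def {m} use ∅
  n3 def {k,q} use {k}
  n4 def {k,m} use ∅
  n5 def {q} use ∅
  n6 def {k,z} use {u}
  n7 def {m,u,z} use ∅
  n8 def {q,u} use {q}
  n9 def {k} use {u}

Live sets:
  n0 li=∅ lo={k,u}
  n1 li={k,u} lo={k,u}
  n2 li={k,u} lo={k,u}
  n3 li={k,u} lo={k,q,u}
  n4 li=∅ lo={k}
  n5 li={k} lo={k,q}
  n6 li={q,u} lo={k,q,u}
  n7 li={k,q} lo={k,q,u}
  n8 li={q} lo={u}
  n9 li={u} lo=∅

live-out(n4) = ["k"]

Answer: ["k"]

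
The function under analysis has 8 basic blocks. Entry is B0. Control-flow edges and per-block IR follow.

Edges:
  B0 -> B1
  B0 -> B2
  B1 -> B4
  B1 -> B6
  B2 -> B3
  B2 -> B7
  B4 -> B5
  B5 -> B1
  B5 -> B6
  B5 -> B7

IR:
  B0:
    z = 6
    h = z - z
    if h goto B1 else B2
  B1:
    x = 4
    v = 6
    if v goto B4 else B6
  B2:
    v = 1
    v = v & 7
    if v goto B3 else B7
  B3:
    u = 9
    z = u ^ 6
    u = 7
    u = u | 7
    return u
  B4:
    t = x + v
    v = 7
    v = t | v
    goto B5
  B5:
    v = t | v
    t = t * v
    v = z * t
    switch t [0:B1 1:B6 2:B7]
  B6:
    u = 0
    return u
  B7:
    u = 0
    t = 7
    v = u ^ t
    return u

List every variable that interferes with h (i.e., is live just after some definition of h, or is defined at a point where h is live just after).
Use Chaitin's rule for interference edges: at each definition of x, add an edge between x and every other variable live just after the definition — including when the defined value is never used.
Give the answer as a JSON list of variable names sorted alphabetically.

Answer: ["z"]

Derivation:
def/use:
  B0: {h,z} / ∅
  B1: {v,x} / ∅
  B2: {v} / ∅
  B3: {u,z} / ∅
  B4: {t,v} / {v,x}
  B5: {t,v} / {t,v,z}
  B6: {u} / ∅
  B7: {t,u,v} / ∅

Live sets:
  B0: in=∅ out={z}
  B1: in={z} out={v,x,z}
  B2: in=∅ out=∅
  B3: in=∅ out=∅
  B4: in={v,x,z} out={t,v,z}
  B5: in={t,v,z} out={z}
  B6: in=∅ out=∅
  B7: in=∅ out=∅

Conflict graph:
  h: {z}
  t: {u,v,z}
  u: {t,v}
  v: {t,u,x,z}
  x: {v,z}
  z: {h,t,v,x}

N(h) = ["z"]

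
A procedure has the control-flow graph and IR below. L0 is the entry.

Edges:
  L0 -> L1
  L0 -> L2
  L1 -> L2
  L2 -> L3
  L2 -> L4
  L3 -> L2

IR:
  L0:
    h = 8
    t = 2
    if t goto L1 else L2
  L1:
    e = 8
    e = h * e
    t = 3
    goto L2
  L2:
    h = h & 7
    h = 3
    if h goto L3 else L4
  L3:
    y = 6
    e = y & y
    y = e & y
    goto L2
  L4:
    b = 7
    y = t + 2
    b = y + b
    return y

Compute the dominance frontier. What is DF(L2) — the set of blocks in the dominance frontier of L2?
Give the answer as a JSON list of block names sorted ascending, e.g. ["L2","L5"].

idom tree: L1←L0 L2←L0 L3←L2 L4←L2
Dom∩ at merges:
  L2: preds {L0,L1,L3}: {L0} ∩ {L0,L1} ∩ {L0,L2,L3} = {L0}; idom=L0

Frontier:
  join L2 pred L0: · stop@L0
  join L2 pred L1: L1 stop@L0
  join L2 pred L3: L3→L2 stop@L0
  L0: DF=∅
  L1: DF={L2}
  L2: DF={L2}
  L3: DF={L2}
  L4: DF=∅

DF(L2) = ["L2"]

Answer: ["L2"]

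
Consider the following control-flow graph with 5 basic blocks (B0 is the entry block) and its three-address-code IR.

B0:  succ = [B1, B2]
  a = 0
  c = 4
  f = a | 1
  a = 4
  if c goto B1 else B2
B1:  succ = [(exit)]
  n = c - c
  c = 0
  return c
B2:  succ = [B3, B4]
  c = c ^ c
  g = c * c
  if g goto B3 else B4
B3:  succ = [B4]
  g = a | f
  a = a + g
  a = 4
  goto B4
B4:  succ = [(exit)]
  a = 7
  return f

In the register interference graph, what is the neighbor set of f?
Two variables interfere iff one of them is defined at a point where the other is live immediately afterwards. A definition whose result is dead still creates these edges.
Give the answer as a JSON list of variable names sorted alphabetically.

Answer: ["a", "c", "g"]

Analysis:
Block summaries:
  B0 def {a,c,f} use ∅
  B1 def {c,n} use {c}
  B2 def {c,g} use {c}
  B3 def {a,g} use {a,f}
  B4 def {a} use {f}

Live sets:
  B0 li=∅ lo={a,c,f}
  B1 li={c} lo=∅
  B2 li={a,c,f} lo={a,f}
  B3 li={a,f} lo={f}
  B4 li={f} lo=∅

Conflict graph:
  a — {c,f,g}
  c — {a,f}
  f — {a,c,g}
  g — {a,f}
  n — ∅

N(f) = ["a", "c", "g"]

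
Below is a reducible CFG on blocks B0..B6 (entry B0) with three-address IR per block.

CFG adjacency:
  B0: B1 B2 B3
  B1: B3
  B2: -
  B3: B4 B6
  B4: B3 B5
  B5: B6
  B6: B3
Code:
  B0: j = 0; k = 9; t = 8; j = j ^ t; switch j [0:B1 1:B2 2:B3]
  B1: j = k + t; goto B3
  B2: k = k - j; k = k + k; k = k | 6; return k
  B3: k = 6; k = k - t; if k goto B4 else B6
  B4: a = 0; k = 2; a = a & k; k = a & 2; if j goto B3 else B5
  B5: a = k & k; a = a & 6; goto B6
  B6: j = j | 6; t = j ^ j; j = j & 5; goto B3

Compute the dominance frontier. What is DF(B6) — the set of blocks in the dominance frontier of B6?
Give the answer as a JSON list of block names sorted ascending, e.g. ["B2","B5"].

idom tree: B1←B0 B2←B0 B3←B0 B4←B3 B5←B4 B6←B3
Join-block Dom:
  B3: preds {B0,B1,B4,B6}: {B0} ∩ {B0,B1} ∩ {B0,B3,B4} ∩ {B0,B3,B6} = {B0}; idom=B0
  B6: preds {B3,B5}: {B0,B3} ∩ {B0,B3,B4,B5} = {B0,B3}; idom=B3

DF walk-up:
  B3←B0: walk · to B0
  B3←B1: walk B1 to B0
  B3←B4: walk B4→B3 to B0
  B3←B6: walk B6→B3 to B0
  B6←B3: walk · to B3
  B6←B5: walk B5→B4 to B3
  DF(B0)=∅
  DF(B1)={B3}
  DF(B2)=∅
  DF(B3)={B3}
  DF(B4)={B3,B6}
  DF(B5)={B6}
  DF(B6)={B3}

DF(B6) = ["B3"]

Answer: ["B3"]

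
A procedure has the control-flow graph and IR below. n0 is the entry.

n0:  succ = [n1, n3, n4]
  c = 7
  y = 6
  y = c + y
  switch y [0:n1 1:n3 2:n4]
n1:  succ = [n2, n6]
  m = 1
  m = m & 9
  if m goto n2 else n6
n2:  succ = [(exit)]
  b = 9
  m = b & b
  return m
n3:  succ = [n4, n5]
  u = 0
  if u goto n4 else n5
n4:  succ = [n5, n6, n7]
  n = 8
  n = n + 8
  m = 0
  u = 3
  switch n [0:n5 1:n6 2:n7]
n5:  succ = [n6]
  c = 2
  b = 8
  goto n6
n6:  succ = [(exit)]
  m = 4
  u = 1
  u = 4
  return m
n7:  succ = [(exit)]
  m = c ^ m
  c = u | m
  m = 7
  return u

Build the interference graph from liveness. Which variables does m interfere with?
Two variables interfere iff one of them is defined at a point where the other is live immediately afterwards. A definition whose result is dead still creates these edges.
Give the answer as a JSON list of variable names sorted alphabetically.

def/use:
  n0 def {c,y} use ∅
  n1 def {m} use ∅
  n2 def {b,m} use ∅
  n3 def {u} use ∅
  n4 def {m,n,u} use ∅
  n5 def {b,c} use ∅
  n6 def {m,u} use ∅
  n7 def {c,m} use {c,m,u}

Liveness:
  live n0: ∅→{c}
  live n1: ∅→∅
  live n2: ∅→∅
  live n3: {c}→{c}
  live n4: {c}→{c,m,u}
  live n5: ∅→∅
  live n6: ∅→∅
  live n7: {c,m,u}→∅

Interference:
  b: ∅
  c: {m,n,u,y}
  m: {c,n,u}
  n: {c,m,u}
  u: {c,m,n}
  y: {c}

N(m) = ["c", "n", "u"]

Answer: ["c", "n", "u"]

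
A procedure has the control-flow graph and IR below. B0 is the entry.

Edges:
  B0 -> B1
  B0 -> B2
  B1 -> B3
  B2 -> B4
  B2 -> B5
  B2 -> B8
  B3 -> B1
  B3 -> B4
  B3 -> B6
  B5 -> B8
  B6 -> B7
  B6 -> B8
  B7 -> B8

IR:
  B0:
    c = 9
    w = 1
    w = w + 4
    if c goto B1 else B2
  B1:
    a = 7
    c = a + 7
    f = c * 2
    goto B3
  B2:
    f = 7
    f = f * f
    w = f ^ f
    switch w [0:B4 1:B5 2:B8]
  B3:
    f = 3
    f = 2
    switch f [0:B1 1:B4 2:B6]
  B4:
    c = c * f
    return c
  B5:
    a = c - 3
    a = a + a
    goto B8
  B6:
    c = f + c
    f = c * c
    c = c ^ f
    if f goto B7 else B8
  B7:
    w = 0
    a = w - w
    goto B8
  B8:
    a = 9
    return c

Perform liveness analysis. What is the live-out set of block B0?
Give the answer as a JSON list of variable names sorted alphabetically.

Answer: ["c"]

Working:
Block summaries:
  B0: {c,w} / ∅
  B1: {a,c,f} / ∅
  B2: {f,w} / ∅
  B3: {f} / ∅
  B4: {c} / {c,f}
  B5: {a} / {c}
  B6: {c,f} / {c,f}
  B7: {a,w} / ∅
  B8: {a} / {c}

Backward fixpoint:
  live B0: ∅→{c}
  live B1: ∅→{c}
  live B2: {c}→{c,f}
  live B3: {c}→{c,f}
  live B4: {c,f}→∅
  live B5: {c}→{c}
  live B6: {c,f}→{c}
  live B7: {c}→{c}
  live B8: {c}→∅

live-out(B0) = ["c"]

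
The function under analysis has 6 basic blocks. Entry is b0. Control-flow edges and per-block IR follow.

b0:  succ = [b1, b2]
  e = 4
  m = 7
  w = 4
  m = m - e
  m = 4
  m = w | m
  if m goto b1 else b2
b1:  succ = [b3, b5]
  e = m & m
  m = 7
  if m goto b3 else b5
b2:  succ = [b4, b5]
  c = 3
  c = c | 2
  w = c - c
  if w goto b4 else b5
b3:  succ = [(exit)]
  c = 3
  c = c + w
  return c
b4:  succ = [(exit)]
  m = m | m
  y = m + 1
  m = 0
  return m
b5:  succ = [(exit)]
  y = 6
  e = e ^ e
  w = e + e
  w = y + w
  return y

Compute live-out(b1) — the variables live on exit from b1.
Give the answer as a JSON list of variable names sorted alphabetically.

Per-block:
  b0: def={e,m,w} ue=∅
  b1: def={e,m} ue={m}
  b2: def={c,w} ue=∅
  b3: def={c} ue={w}
  b4: def={m,y} ue={m}
  b5: def={e,w,y} ue={e}

Backward fixpoint:
  b0: in=∅ out={e,m,w}
  b1: in={m,w} out={e,w}
  b2: in={e,m} out={e,m}
  b3: in={w} out=∅
  b4: in={m} out=∅
  b5: in={e} out=∅

live-out(b1) = ["e", "w"]

Answer: ["e", "w"]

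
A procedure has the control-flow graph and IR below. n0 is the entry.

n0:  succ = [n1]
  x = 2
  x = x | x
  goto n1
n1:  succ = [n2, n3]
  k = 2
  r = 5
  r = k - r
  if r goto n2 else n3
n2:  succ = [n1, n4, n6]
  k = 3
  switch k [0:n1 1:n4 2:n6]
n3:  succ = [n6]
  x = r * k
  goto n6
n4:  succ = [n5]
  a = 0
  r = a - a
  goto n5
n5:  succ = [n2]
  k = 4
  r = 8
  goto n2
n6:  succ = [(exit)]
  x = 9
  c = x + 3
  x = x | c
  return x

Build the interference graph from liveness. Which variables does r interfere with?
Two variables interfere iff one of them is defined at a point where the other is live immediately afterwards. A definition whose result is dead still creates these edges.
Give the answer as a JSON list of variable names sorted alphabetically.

Answer: ["k"]

Derivation:
Block summaries:
  n0: {x} / ∅
  n1: {k,r} / ∅
  n2: {k} / ∅
  n3: {x} / {k,r}
  n4: {a,r} / ∅
  n5: {k,r} / ∅
  n6: {c,x} / ∅

Live sets:
  live n0: ∅→∅
  live n1: ∅→{k,r}
  live n2: ∅→∅
  live n3: {k,r}→∅
  live n4: ∅→∅
  live n5: ∅→∅
  live n6: ∅→∅

Conflict graph:
  a: ∅
  c: {x}
  k: {r}
  r: {k}
  x: {c}

N(r) = ["k"]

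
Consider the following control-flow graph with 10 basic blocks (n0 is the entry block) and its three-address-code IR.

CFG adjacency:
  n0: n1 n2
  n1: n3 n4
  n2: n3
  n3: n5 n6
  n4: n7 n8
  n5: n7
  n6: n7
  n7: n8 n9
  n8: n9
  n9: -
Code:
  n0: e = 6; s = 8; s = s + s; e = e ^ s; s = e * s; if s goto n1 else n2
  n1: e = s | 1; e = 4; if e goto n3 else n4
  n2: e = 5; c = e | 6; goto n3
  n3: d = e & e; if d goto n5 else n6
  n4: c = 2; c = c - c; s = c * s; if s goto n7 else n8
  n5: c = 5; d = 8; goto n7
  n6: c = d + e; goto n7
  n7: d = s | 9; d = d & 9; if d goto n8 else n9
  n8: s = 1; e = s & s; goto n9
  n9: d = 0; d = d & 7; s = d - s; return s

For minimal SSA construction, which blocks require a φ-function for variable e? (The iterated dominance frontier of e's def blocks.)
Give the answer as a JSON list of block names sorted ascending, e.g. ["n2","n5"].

Answer: ["n3", "n7", "n8", "n9"]

Working:
idom tree: n1←n0 n2←n0 n3←n0 n4←n1 n5←n3 n6←n3 n7←n0 n8←n0 n9←n0
Join-block Dom:
  n3: preds {n1,n2}: {n0,n1} ∩ {n0,n2} = {n0}; idom=n0
  n7: preds {n4,n5,n6}: {n0,n1,n4} ∩ {n0,n3,n5} ∩ {n0,n3,n6} = {n0}; idom=n0
  n8: preds {n4,n7}: {n0,n1,n4} ∩ {n0,n7} = {n0}; idom=n0
  n9: preds {n7,n8}: {n0,n7} ∩ {n0,n8} = {n0}; idom=n0

Frontier:
  n3←n1: walk n1 to n0
  n3←n2: walk n2 to n0
  n7←n4: walk n4→n1 to n0
  n7←n5: walk n5→n3 to n0
  n7←n6: walk n6→n3 to n0
  n8←n4: walk n4→n1 to n0
  n8←n7: walk n7 to n0
  n9←n7: walk n7 to n0
  n9←n8: walk n8 to n0
  n0 → ∅
  n1 → {n3,n7,n8}
  n2 → {n3}
  n3 → {n7}
  n4 → {n7,n8}
  n5 → {n7}
  n6 → {n7}
  n7 → {n8,n9}
  n8 → {n9}
  n9 → ∅

φ for e: defs {n0,n1,n2,n8}
  DF⁺ = {n3,n7,n8,n9}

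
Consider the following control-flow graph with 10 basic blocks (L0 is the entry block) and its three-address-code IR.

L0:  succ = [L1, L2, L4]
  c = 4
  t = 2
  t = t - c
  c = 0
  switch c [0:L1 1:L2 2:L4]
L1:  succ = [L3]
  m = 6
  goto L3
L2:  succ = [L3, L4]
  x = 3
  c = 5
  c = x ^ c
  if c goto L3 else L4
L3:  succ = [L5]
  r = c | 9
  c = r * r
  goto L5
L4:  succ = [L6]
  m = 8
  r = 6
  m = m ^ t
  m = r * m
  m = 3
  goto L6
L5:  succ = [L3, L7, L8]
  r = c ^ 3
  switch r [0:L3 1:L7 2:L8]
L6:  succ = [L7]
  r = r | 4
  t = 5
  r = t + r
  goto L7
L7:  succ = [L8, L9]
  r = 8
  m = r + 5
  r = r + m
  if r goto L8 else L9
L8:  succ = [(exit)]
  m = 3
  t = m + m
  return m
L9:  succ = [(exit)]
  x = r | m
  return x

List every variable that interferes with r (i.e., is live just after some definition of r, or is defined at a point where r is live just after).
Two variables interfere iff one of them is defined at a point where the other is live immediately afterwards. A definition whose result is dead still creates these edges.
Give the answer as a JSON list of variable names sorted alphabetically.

def/use:
  L0: {c,t} / ∅
  L1: {m} / ∅
  L2: {c,x} / ∅
  L3: {c,r} / {c}
  L4: {m,r} / {t}
  L5: {r} / {c}
  L6: {r,t} / {r}
  L7: {m,r} / ∅
  L8: {m,t} / ∅
  L9: {x} / {m,r}

Live sets:
  live L0: ∅→{c,t}
  live L1: {c}→{c}
  live L2: {t}→{c,t}
  live L3: {c}→{c}
  live L4: {t}→{r}
  live L5: {c}→{c}
  live L6: {r}→∅
  live L7: ∅→{m,r}
  live L8: ∅→∅
  live L9: {m,r}→∅

Interfere edges:
  c↔{m,r,t,x}
  m↔{c,r,t}
  r↔{c,m,t}
  t↔{c,m,r,x}
  x↔{c,t}

N(r) = ["c", "m", "t"]

Answer: ["c", "m", "t"]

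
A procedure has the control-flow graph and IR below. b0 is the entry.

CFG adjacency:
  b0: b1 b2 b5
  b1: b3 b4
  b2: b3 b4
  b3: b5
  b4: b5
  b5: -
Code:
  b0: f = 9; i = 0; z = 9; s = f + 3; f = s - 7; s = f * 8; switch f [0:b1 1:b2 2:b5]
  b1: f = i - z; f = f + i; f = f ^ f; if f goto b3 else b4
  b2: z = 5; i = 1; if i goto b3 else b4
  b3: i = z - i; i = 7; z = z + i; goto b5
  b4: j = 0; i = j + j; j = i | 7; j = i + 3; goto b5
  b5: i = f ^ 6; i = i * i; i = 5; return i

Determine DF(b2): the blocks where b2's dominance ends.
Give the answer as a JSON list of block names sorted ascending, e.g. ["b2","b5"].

Answer: ["b3", "b4"]

Working:
idom tree: b1←b0 b2←b0 b3←b0 b4←b0 b5←b0
Dom at joins:
  b3: preds {b1,b2}: {b0,b1} ∩ {b0,b2} = {b0}; idom=b0
  b4: preds {b1,b2}: {b0,b1} ∩ {b0,b2} = {b0}; idom=b0
  b5: preds {b0,b3,b4}: {b0} ∩ {b0,b3} ∩ {b0,b4} = {b0}; idom=b0

DF walk-up:
  b3←b1: walk b1 to b0
  b3←b2: walk b2 to b0
  b4←b1: walk b1 to b0
  b4←b2: walk b2 to b0
  b5←b0: walk · to b0
  b5←b3: walk b3 to b0
  b5←b4: walk b4 to b0
  b0 → ∅
  b1 → {b3,b4}
  b2 → {b3,b4}
  b3 → {b5}
  b4 → {b5}
  b5 → ∅

DF(b2) = ["b3", "b4"]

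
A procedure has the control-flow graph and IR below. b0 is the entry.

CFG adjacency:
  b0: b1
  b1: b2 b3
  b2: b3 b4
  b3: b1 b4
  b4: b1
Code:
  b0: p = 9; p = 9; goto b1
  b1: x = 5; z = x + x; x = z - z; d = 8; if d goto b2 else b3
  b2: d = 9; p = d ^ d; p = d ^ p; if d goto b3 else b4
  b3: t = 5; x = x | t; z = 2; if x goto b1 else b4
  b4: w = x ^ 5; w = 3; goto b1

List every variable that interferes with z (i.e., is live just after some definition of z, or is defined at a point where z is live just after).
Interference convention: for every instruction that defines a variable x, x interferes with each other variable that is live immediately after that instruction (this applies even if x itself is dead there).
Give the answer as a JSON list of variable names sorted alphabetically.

Answer: ["x"]

Analysis:
Block summaries:
  b0 def {p} use ∅
  b1 def {d,x,z} use ∅
  b2 def {d,p} use ∅
  b3 def {t,x,z} use {x}
  b4 def {w} use {x}

Live sets:
  b0: in=∅ out=∅
  b1: in=∅ out={x}
  b2: in={x} out={x}
  b3: in={x} out={x}
  b4: in={x} out=∅

Conflict graph:
  d — {p,x}
  p — {d,x}
  t — {x}
  w — ∅
  x — {d,p,t,z}
  z — {x}

N(z) = ["x"]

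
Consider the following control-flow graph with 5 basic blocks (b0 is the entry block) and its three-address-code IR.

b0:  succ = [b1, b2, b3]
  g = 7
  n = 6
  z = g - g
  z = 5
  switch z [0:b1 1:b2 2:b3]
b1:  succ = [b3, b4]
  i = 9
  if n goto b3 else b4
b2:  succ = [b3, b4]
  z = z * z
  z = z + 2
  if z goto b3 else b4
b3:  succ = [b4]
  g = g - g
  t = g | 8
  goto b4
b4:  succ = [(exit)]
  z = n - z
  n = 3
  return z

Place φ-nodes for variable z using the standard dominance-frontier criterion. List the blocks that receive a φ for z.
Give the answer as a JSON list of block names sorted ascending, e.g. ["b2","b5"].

Answer: ["b3", "b4"]

Derivation:
idom tree: b1←b0 b2←b0 b3←b0 b4←b0
Dom∩ at merges:
  b3: preds {b0,b1,b2}: {b0} ∩ {b0,b1} ∩ {b0,b2} = {b0}; idom=b0
  b4: preds {b1,b2,b3}: {b0,b1} ∩ {b0,b2} ∩ {b0,b3} = {b0}; idom=b0

DF walk-up:
  b3←b0: walk · to b0
  b3←b1: walk b1 to b0
  b3←b2: walk b2 to b0
  b4←b1: walk b1 to b0
  b4←b2: walk b2 to b0
  b4←b3: walk b3 to b0
  b0 → ∅
  b1 → {b3,b4}
  b2 → {b3,b4}
  b3 → {b4}
  b4 → ∅

φ for z: defs {b0,b2,b4}
  DF⁺ = {b3,b4}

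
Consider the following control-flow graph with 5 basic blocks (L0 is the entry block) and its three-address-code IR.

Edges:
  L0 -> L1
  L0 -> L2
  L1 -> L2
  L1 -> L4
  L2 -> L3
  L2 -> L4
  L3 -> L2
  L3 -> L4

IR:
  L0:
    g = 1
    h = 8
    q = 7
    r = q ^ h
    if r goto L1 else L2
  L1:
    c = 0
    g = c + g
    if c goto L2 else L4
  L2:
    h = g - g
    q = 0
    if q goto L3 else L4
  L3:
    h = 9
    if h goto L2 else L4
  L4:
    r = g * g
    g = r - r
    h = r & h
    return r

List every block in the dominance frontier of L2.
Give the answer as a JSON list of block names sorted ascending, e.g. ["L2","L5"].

Answer: ["L2", "L4"]

Working:
idom tree: L1←L0 L2←L0 L3←L2 L4←L0
Join-block Dom:
  L2: preds {L0,L1,L3}: {L0} ∩ {L0,L1} ∩ {L0,L2,L3} = {L0}; idom=L0
  L4: preds {L1,L2,L3}: {L0,L1} ∩ {L0,L2} ∩ {L0,L2,L3} = {L0}; idom=L0

Frontier:
  join L2 pred L0: · stop@L0
  join L2 pred L1: L1 stop@L0
  join L2 pred L3: L3→L2 stop@L0
  join L4 pred L1: L1 stop@L0
  join L4 pred L2: L2 stop@L0
  join L4 pred L3: L3→L2 stop@L0
  DF(L0)=∅
  DF(L1)={L2,L4}
  DF(L2)={L2,L4}
  DF(L3)={L2,L4}
  DF(L4)=∅

DF(L2) = ["L2", "L4"]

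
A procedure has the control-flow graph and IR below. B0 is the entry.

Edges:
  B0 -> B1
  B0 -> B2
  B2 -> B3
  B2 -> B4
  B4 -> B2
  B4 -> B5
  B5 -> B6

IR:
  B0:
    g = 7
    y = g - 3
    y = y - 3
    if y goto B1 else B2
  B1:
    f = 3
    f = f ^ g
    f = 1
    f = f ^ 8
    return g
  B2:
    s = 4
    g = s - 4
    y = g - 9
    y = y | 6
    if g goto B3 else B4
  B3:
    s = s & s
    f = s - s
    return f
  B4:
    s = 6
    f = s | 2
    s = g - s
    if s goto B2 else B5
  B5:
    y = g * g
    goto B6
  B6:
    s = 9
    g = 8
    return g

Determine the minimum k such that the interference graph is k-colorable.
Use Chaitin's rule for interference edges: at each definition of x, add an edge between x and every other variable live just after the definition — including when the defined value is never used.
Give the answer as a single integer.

def/use:
  B0: def={g,y} ue=∅
  B1: def={f} ue={g}
  B2: def={g,s,y} ue=∅
  B3: def={f,s} ue={s}
  B4: def={f,s} ue={g}
  B5: def={y} ue={g}
  B6: def={g,s} ue=∅

Liveness:
  live B0: ∅→{g}
  live B1: {g}→∅
  live B2: ∅→{g,s}
  live B3: {s}→∅
  live B4: {g}→{g}
  live B5: {g}→∅
  live B6: ∅→∅

Interfere edges:
  f: {g,s}
  g: {f,s,y}
  s: {f,g,y}
  y: {g,s}

Chromatic number:
  {f,g,s} pairwise interfere (3-clique) ⇒ χ ≥ 3
  assign f→R2 g→R0 s→R1 y→R2 — no edge inside a register ⇒ χ ≤ 3
  χ = 3

Answer: 3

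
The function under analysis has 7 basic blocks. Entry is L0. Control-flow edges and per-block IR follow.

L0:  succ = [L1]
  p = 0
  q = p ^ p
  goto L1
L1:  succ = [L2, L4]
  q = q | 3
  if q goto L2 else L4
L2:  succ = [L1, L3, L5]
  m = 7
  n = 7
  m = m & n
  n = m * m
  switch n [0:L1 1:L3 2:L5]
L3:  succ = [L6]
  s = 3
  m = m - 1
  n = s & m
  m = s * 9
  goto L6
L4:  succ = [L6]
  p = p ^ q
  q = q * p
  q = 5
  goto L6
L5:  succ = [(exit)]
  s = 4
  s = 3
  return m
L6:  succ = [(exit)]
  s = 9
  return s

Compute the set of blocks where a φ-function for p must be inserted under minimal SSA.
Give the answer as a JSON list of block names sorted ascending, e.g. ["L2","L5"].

Answer: ["L6"]

Working:
idom tree: L1←L0 L2←L1 L3←L2 L4←L1 L5←L2 L6←L1
Join-block Dom:
  L1: preds {L0,L2}: {L0} ∩ {L0,L1,L2} = {L0}; idom=L0
  L6: preds {L3,L4}: {L0,L1,L2,L3} ∩ {L0,L1,L4} = {L0,L1}; idom=L1

DF derivation:
  L1←L0: walk · to L0
  L1←L2: walk L2→L1 to L0
  L6←L3: walk L3→L2 to L1
  L6←L4: walk L4 to L1
  DF(L0)=∅
  DF(L1)={L1}
  DF(L2)={L1,L6}
  DF(L3)={L6}
  DF(L4)={L6}
  DF(L5)=∅
  DF(L6)=∅

φ for p: defs {L0,L4}
  DF⁺ = {L6}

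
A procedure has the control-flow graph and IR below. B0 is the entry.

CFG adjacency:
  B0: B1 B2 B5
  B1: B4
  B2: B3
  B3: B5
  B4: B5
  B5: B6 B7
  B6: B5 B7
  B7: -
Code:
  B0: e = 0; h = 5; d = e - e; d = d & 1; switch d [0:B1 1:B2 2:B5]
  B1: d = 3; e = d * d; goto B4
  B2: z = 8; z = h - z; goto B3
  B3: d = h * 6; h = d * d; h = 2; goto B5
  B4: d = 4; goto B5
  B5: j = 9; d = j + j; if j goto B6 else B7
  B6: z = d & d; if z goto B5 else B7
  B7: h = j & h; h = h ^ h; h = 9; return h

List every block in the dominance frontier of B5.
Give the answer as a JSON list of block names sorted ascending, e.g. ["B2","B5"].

idom tree: B1←B0 B2←B0 B3←B2 B4←B1 B5←B0 B6←B5 B7←B5
Join-block Dom:
  B5: preds {B0,B3,B4,B6}: {B0} ∩ {B0,B2,B3} ∩ {B0,B1,B4} ∩ {B0,B5,B6} = {B0}; idom=B0
  B7: preds {B5,B6}: {B0,B5} ∩ {B0,B5,B6} = {B0,B5}; idom=B5

Frontier:
  B5←B0: walk · to B0
  B5←B3: walk B3→B2 to B0
  B5←B4: walk B4→B1 to B0
  B5←B6: walk B6→B5 to B0
  B7←B5: walk · to B5
  B7←B6: walk B6 to B5
  B0: DF=∅
  B1: DF={B5}
  B2: DF={B5}
  B3: DF={B5}
  B4: DF={B5}
  B5: DF={B5}
  B6: DF={B5,B7}
  B7: DF=∅

DF(B5) = ["B5"]

Answer: ["B5"]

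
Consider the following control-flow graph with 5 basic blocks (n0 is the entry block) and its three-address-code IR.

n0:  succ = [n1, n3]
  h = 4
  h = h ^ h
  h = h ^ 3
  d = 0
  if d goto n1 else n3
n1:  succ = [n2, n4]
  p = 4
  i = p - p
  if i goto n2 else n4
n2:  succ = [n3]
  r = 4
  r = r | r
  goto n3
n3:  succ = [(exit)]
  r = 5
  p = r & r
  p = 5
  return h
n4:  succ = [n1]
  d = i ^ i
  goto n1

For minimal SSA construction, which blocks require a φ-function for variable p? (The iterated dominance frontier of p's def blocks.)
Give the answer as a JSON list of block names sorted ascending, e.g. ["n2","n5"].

Answer: ["n1", "n3"]

Derivation:
idom tree: n1←n0 n2←n1 n3←n0 n4←n1
Dom∩ at merges:
  n1: preds {n0,n4}: {n0} ∩ {n0,n1,n4} = {n0}; idom=n0
  n3: preds {n0,n2}: {n0} ∩ {n0,n1,n2} = {n0}; idom=n0

DF walk-up:
  n1←n0: walk · to n0
  n1←n4: walk n4→n1 to n0
  n3←n0: walk · to n0
  n3←n2: walk n2→n1 to n0
  DF(n0)=∅
  DF(n1)={n1,n3}
  DF(n2)={n3}
  DF(n3)=∅
  DF(n4)={n1}

φ for p: defs {n1,n3}
  DF⁺ = {n1,n3}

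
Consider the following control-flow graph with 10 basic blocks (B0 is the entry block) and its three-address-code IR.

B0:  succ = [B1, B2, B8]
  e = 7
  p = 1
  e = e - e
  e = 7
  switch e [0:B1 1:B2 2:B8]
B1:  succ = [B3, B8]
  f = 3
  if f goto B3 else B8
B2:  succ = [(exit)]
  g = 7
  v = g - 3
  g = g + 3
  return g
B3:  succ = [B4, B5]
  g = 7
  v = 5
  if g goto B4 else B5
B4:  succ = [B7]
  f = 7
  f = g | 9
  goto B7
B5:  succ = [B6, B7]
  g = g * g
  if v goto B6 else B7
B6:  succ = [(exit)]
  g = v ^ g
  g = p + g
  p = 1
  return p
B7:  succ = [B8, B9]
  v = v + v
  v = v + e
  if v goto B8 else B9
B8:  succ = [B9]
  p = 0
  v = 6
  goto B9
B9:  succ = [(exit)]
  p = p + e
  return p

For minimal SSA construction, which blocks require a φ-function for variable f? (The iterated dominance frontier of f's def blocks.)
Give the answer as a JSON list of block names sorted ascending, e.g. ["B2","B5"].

Answer: ["B7", "B8", "B9"]

Derivation:
idom tree: B1←B0 B2←B0 B3←B1 B4←B3 B5←B3 B6←B5 B7←B3 B8←B0 B9←B0
Dom∩ at merges:
  B7: preds {B4,B5}: {B0,B1,B3,B4} ∩ {B0,B1,B3,B5} = {B0,B1,B3}; idom=B3
  B8: preds {B0,B1,B7}: {B0} ∩ {B0,B1} ∩ {B0,B1,B3,B7} = {B0}; idom=B0
  B9: preds {B7,B8}: {B0,B1,B3,B7} ∩ {B0,B8} = {B0}; idom=B0

Frontier:
  B7←B4: walk B4 to B3
  B7←B5: walk B5 to B3
  B8←B0: walk · to B0
  B8←B1: walk B1 to B0
  B8←B7: walk B7→B3→B1 to B0
  B9←B7: walk B7→B3→B1 to B0
  B9←B8: walk B8 to B0
  B0: DF=∅
  B1: DF={B8,B9}
  B2: DF=∅
  B3: DF={B8,B9}
  B4: DF={B7}
  B5: DF={B7}
  B6: DF=∅
  B7: DF={B8,B9}
  B8: DF={B9}
  B9: DF=∅

φ for f: defs {B1,B4}
  DF⁺ = {B7,B8,B9}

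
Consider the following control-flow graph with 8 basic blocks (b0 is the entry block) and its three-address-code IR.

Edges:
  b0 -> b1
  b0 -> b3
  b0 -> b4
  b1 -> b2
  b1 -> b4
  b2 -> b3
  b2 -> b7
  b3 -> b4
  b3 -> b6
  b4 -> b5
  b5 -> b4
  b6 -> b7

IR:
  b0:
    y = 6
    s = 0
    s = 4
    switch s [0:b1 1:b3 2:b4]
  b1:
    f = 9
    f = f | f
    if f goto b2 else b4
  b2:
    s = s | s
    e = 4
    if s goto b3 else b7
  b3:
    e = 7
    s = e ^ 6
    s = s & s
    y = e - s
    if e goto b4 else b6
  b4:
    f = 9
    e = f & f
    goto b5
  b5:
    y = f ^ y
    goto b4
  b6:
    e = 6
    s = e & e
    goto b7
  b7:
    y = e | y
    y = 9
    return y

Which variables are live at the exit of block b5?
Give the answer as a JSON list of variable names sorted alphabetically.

Block summaries:
  b0 def {s,y} use ∅
  b1 def {f} use ∅
  b2 def {e,s} use {s}
  b3 def {e,s,y} use ∅
  b4 def {e,f} use ∅
  b5 def {y} use {f,y}
  b6 def {e,s} use ∅
  b7 def {y} use {e,y}

Liveness:
  live b0: ∅→{s,y}
  live b1: {s,y}→{s,y}
  live b2: {s,y}→{e,y}
  live b3: ∅→{y}
  live b4: {y}→{f,y}
  live b5: {f,y}→{y}
  live b6: {y}→{e,y}
  live b7: {e,y}→∅

live-out(b5) = ["y"]

Answer: ["y"]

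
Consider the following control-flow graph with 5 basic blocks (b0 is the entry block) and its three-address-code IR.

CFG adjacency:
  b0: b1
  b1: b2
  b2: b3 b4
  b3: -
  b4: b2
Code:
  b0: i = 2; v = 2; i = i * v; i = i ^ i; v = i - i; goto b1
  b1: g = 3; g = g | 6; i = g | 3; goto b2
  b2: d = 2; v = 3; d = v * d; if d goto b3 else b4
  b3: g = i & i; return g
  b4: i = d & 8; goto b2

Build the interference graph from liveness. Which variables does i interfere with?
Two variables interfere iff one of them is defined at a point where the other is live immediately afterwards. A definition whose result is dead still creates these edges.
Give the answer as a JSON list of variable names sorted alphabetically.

Answer: ["d", "v"]

Derivation:
Block summaries:
  b0: {i,v} / ∅
  b1: {g,i} / ∅
  b2: {d,v} / ∅
  b3: {g} / {i}
  b4: {i} / {d}

Backward fixpoint:
  b0 li=∅ lo=∅
  b1 li=∅ lo={i}
  b2 li={i} lo={d,i}
  b3 li={i} lo=∅
  b4 li={d} lo={i}

Interference:
  d↔{i,v}
  g↔∅
  i↔{d,v}
  v↔{d,i}

N(i) = ["d", "v"]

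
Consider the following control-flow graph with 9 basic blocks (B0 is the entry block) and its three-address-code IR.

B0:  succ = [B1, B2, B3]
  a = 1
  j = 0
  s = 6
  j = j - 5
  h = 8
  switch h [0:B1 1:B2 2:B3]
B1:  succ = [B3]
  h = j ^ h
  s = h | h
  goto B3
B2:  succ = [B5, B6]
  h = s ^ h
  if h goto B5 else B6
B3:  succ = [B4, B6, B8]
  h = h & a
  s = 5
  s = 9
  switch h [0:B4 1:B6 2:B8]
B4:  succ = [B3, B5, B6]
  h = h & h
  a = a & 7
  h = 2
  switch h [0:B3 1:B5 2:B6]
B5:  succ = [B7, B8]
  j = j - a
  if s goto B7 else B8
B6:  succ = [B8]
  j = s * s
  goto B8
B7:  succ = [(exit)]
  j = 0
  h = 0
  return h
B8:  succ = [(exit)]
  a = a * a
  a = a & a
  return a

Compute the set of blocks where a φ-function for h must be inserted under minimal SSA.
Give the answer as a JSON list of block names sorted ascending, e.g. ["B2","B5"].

Answer: ["B3", "B5", "B6", "B8"]

Analysis:
idom tree: B1←B0 B2←B0 B3←B0 B4←B3 B5←B0 B6←B0 B7←B5 B8←B0
Join-block Dom:
  B3: preds {B0,B1,B4}: {B0} ∩ {B0,B1} ∩ {B0,B3,B4} = {B0}; idom=B0
  B5: preds {B2,B4}: {B0,B2} ∩ {B0,B3,B4} = {B0}; idom=B0
  B6: preds {B2,B3,B4}: {B0,B2} ∩ {B0,B3} ∩ {B0,B3,B4} = {B0}; idom=B0
  B8: preds {B3,B5,B6}: {B0,B3} ∩ {B0,B5} ∩ {B0,B6} = {B0}; idom=B0

Frontier:
  B3←B0: walk · to B0
  B3←B1: walk B1 to B0
  B3←B4: walk B4→B3 to B0
  B5←B2: walk B2 to B0
  B5←B4: walk B4→B3 to B0
  B6←B2: walk B2 to B0
  B6←B3: walk B3 to B0
  B6←B4: walk B4→B3 to B0
  B8←B3: walk B3 to B0
  B8←B5: walk B5 to B0
  B8←B6: walk B6 to B0
  B0: DF=∅
  B1: DF={B3}
  B2: DF={B5,B6}
  B3: DF={B3,B5,B6,B8}
  B4: DF={B3,B5,B6}
  B5: DF={B8}
  B6: DF={B8}
  B7: DF=∅
  B8: DF=∅

φ for h: defs {B0,B1,B2,B3,B4,B7}
  DF⁺ = {B3,B5,B6,B8}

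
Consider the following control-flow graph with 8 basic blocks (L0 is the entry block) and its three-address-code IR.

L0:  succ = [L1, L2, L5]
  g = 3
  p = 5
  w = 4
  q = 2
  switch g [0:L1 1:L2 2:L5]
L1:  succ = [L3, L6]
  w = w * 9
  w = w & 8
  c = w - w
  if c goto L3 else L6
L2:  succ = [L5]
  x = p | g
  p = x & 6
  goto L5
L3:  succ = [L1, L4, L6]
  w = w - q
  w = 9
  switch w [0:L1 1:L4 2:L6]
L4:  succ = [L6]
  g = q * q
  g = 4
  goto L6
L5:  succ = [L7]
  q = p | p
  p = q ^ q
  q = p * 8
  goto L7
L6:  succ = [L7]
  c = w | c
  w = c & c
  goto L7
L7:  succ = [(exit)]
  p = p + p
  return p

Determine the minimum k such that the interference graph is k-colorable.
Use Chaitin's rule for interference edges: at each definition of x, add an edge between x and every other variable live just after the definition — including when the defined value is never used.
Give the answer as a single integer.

Answer: 5

Working:
Block summaries:
  L0 def {g,p,q,w} use ∅
  L1 def {c,w} use {w}
  L2 def {p,x} use {g,p}
  L3 def {w} use {q,w}
  L4 def {g} use {q}
  L5 def {p,q} use {p}
  L6 def {c,w} use {c,w}
  L7 def {p} use {p}

Liveness:
  live L0: ∅→{g,p,q,w}
  live L1: {p,q,w}→{c,p,q,w}
  live L2: {g,p}→{p}
  live L3: {c,p,q,w}→{c,p,q,w}
  live L4: {c,p,q,w}→{c,p,w}
  live L5: {p}→{p}
  live L6: {c,p,w}→{p}
  live L7: {p}→∅

Interference:
  c: {g,p,q,w}
  g: {c,p,q,w}
  p: {c,g,q,w}
  q: {c,g,p,w}
  w: {c,g,p,q}
  x: ∅

Registers:
  clique {c,g,p,q,w} ⇒ need ≥ 5
  assign c→R0 g→R1 p→R2 q→R3 w→R4 x→R0 — no edge inside a register ⇒ χ ≤ 5
  χ = 5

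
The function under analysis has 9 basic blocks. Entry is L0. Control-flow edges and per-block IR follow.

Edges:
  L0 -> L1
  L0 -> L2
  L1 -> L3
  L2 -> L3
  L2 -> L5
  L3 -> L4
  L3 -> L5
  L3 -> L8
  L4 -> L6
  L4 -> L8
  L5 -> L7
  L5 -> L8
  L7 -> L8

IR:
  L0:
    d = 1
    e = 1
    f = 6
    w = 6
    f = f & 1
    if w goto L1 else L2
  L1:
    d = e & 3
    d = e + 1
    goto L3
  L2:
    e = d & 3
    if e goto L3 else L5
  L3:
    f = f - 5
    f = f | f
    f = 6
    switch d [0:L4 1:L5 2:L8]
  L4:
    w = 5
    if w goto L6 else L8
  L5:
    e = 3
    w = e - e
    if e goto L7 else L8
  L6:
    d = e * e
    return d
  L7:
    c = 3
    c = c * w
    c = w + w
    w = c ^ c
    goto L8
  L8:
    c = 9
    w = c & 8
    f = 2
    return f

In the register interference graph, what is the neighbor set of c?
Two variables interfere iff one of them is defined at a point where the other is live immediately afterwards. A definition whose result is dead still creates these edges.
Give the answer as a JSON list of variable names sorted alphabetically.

Answer: ["w"]

Working:
Per-block:
  L0: def={d,e,f,w} ue=∅
  L1: def={d} ue={e}
  L2: def={e} ue={d}
  L3: def={f} ue={d,f}
  L4: def={w} ue=∅
  L5: def={e,w} ue=∅
  L6: def={d} ue={e}
  L7: def={c,w} ue={w}
  L8: def={c,f,w} ue=∅

Backward fixpoint:
  L0 li=∅ lo={d,e,f}
  L1 li={e,f} lo={d,e,f}
  L2 li={d,f} lo={d,e,f}
  L3 li={d,e,f} lo={e}
  L4 li={e} lo={e}
  L5 li=∅ lo={w}
  L6 li={e} lo=∅
  L7 li={w} lo=∅
  L8 li=∅ lo=∅

Interfere edges:
  c — {w}
  d — {e,f,w}
  e — {d,f,w}
  f — {d,e,w}
  w — {c,d,e,f}

N(c) = ["w"]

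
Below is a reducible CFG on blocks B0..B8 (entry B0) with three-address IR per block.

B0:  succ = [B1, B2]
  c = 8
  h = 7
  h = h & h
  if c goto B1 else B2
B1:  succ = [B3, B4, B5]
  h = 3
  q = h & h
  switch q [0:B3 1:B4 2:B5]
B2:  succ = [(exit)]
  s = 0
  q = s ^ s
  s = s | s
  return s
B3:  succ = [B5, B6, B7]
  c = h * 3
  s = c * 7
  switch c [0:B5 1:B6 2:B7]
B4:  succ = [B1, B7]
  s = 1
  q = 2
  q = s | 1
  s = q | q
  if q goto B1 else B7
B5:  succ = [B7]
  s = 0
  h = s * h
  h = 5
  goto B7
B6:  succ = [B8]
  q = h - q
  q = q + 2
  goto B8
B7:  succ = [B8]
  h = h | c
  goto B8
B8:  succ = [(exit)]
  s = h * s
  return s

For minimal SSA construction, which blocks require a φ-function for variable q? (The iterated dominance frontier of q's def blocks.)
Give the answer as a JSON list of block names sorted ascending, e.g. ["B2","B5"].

idom tree: B1←B0 B2←B0 B3←B1 B4←B1 B5←B1 B6←B3 B7←B1 B8←B1
Dom at joins:
  B1: preds {B0,B4}: {B0} ∩ {B0,B1,B4} = {B0}; idom=B0
  B5: preds {B1,B3}: {B0,B1} ∩ {B0,B1,B3} = {B0,B1}; idom=B1
  B7: preds {B3,B4,B5}: {B0,B1,B3} ∩ {B0,B1,B4} ∩ {B0,B1,B5} = {B0,B1}; idom=B1
  B8: preds {B6,B7}: {B0,B1,B3,B6} ∩ {B0,B1,B7} = {B0,B1}; idom=B1

Frontier:
  join B1 pred B0: · stop@B0
  join B1 pred B4: B4→B1 stop@B0
  join B5 pred B1: · stop@B1
  join B5 pred B3: B3 stop@B1
  join B7 pred B3: B3 stop@B1
  join B7 pred B4: B4 stop@B1
  join B7 pred B5: B5 stop@B1
  join B8 pred B6: B6→B3 stop@B1
  join B8 pred B7: B7 stop@B1
  DF(B0)=∅
  DF(B1)={B1}
  DF(B2)=∅
  DF(B3)={B5,B7,B8}
  DF(B4)={B1,B7}
  DF(B5)={B7}
  DF(B6)={B8}
  DF(B7)={B8}
  DF(B8)=∅

φ for q: defs {B1,B2,B4,B6}
  DF⁺ = {B1,B7,B8}

Answer: ["B1", "B7", "B8"]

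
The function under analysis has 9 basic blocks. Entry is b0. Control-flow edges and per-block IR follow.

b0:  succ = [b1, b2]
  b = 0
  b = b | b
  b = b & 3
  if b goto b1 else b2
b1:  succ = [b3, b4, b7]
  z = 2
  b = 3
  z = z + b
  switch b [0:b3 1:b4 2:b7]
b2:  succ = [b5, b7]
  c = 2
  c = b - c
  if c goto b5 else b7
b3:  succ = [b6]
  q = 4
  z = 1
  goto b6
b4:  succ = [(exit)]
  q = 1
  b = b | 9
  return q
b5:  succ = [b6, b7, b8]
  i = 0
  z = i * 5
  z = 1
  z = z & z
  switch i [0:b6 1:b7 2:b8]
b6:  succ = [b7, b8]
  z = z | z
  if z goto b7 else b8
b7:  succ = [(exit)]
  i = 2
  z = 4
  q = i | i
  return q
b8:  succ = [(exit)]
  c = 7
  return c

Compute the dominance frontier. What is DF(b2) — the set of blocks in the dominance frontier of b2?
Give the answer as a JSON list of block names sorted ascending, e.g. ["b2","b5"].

idom tree: b1←b0 b2←b0 b3←b1 b4←b1 b5←b2 b6←b0 b7←b0 b8←b0
Dom∩ at merges:
  b6: preds {b3,b5}: {b0,b1,b3} ∩ {b0,b2,b5} = {b0}; idom=b0
  b7: preds {b1,b2,b5,b6}: {b0,b1} ∩ {b0,b2} ∩ {b0,b2,b5} ∩ {b0,b6} = {b0}; idom=b0
  b8: preds {b5,b6}: {b0,b2,b5} ∩ {b0,b6} = {b0}; idom=b0

Frontier:
  join b6 pred b3: b3→b1 stop@b0
  join b6 pred b5: b5→b2 stop@b0
  join b7 pred b1: b1 stop@b0
  join b7 pred b2: b2 stop@b0
  join b7 pred b5: b5→b2 stop@b0
  join b7 pred b6: b6 stop@b0
  join b8 pred b5: b5→b2 stop@b0
  join b8 pred b6: b6 stop@b0
  b0: DF=∅
  b1: DF={b6,b7}
  b2: DF={b6,b7,b8}
  b3: DF={b6}
  b4: DF=∅
  b5: DF={b6,b7,b8}
  b6: DF={b7,b8}
  b7: DF=∅
  b8: DF=∅

DF(b2) = ["b6", "b7", "b8"]

Answer: ["b6", "b7", "b8"]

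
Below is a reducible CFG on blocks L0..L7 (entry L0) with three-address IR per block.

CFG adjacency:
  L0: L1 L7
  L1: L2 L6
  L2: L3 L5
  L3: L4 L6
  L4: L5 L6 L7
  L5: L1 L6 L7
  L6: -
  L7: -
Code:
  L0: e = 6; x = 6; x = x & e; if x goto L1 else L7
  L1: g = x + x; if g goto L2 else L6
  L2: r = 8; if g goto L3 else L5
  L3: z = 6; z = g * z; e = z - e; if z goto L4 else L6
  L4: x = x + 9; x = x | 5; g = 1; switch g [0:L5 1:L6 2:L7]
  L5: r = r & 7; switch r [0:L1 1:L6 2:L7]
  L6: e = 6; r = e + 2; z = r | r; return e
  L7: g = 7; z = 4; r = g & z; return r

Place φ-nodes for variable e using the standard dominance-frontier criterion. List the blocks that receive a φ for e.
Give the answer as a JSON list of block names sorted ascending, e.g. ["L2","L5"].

Answer: ["L1", "L5", "L6", "L7"]

Analysis:
idom tree: L1←L0 L2←L1 L3←L2 L4←L3 L5←L2 L6←L1 L7←L0
Dom at joins:
  L1: preds {L0,L5}: {L0} ∩ {L0,L1,L2,L5} = {L0}; idom=L0
  L5: preds {L2,L4}: {L0,L1,L2} ∩ {L0,L1,L2,L3,L4} = {L0,L1,L2}; idom=L2
  L6: preds {L1,L3,L4,L5}: {L0,L1} ∩ {L0,L1,L2,L3} ∩ {L0,L1,L2,L3,L4} ∩ {L0,L1,L2,L5} = {L0,L1}; idom=L1
  L7: preds {L0,L4,L5}: {L0} ∩ {L0,L1,L2,L3,L4} ∩ {L0,L1,L2,L5} = {L0}; idom=L0

Frontier:
  join L1 pred L0: · stop@L0
  join L1 pred L5: L5→L2→L1 stop@L0
  join L5 pred L2: · stop@L2
  join L5 pred L4: L4→L3 stop@L2
  join L6 pred L1: · stop@L1
  join L6 pred L3: L3→L2 stop@L1
  join L6 pred L4: L4→L3→L2 stop@L1
  join L6 pred L5: L5→L2 stop@L1
  join L7 pred L0: · stop@L0
  join L7 pred L4: L4→L3→L2→L1 stop@L0
  join L7 pred L5: L5→L2→L1 stop@L0
  DF(L0)=∅
  DF(L1)={L1,L7}
  DF(L2)={L1,L6,L7}
  DF(L3)={L5,L6,L7}
  DF(L4)={L5,L6,L7}
  DF(L5)={L1,L6,L7}
  DF(L6)=∅
  DF(L7)=∅

φ for e: defs {L0,L3,L6}
  DF⁺ = {L1,L5,L6,L7}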